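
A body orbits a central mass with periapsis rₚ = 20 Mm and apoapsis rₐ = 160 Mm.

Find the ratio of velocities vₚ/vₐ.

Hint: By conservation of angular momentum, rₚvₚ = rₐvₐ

Convert to SI: rₚ = 20 Mm = 2e+07 m; rₐ = 160 Mm = 1.6e+08 m.
Conservation of angular momentum gives rₚvₚ = rₐvₐ, so vₚ/vₐ = rₐ/rₚ.
vₚ/vₐ = 1.6e+08 / 2e+07 ≈ 8.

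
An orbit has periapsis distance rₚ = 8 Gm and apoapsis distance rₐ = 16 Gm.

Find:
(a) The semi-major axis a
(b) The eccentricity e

Convert to SI: rₚ = 8 Gm = 8e+09 m; rₐ = 16 Gm = 1.6e+10 m.
(a) a = (rₚ + rₐ) / 2 = (8e+09 + 1.6e+10) / 2 ≈ 1.2e+10 m = 12 Gm.
(b) e = (rₐ − rₚ) / (rₐ + rₚ) = (1.6e+10 − 8e+09) / (1.6e+10 + 8e+09) ≈ 0.3333.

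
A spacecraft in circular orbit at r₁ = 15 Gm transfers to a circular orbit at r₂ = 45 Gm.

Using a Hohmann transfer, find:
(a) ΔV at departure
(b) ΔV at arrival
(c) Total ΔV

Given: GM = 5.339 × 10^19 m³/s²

Convert to SI: r₁ = 15 Gm = 1.5e+10 m; r₂ = 45 Gm = 4.5e+10 m.
Transfer semi-major axis: a_t = (r₁ + r₂)/2 = (1.5e+10 + 4.5e+10)/2 = 3e+10 m.
Circular speeds: v₁ = √(GM/r₁) = 59660.1 m/s, v₂ = √(GM/r₂) = 34444.8 m/s.
Transfer speeds (vis-viva v² = GM(2/r − 1/a_t)): v₁ᵗ = 73068.5 m/s, v₂ᵗ = 24356.2 m/s.
(a) ΔV₁ = |v₁ᵗ − v₁| ≈ 1.341e+04 m/s = 13.41 km/s.
(b) ΔV₂ = |v₂ − v₂ᵗ| ≈ 1.009e+04 m/s = 10.09 km/s.
(c) ΔV_total = ΔV₁ + ΔV₂ ≈ 2.35e+04 m/s = 23.5 km/s.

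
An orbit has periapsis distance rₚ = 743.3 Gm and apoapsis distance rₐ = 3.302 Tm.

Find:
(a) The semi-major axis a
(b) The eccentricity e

Convert to SI: rₚ = 743.3 Gm = 7.433e+11 m; rₐ = 3.302 Tm = 3.302e+12 m.
(a) a = (rₚ + rₐ) / 2 = (7.433e+11 + 3.302e+12) / 2 ≈ 2.023e+12 m = 2.023 Tm.
(b) e = (rₐ − rₚ) / (rₐ + rₚ) = (3.302e+12 − 7.433e+11) / (3.302e+12 + 7.433e+11) ≈ 0.6325.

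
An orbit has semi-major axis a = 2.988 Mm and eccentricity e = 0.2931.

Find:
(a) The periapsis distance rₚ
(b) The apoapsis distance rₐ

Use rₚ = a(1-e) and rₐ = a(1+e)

Convert to SI: a = 2.988 Mm = 2.988e+06 m.
(a) rₚ = a(1 − e) = 2.988e+06 · (1 − 0.2931) = 2.988e+06 · 0.7069 ≈ 2.112e+06 m = 2.112 Mm.
(b) rₐ = a(1 + e) = 2.988e+06 · (1 + 0.2931) = 2.988e+06 · 1.2931 ≈ 3.864e+06 m = 3.864 Mm.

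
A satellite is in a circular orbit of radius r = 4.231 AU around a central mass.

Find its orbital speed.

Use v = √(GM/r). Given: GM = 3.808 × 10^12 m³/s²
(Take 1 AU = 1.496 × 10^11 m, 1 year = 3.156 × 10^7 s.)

Convert to SI: r = 4.231 AU = 6.32958e+11 m.
For a circular orbit, gravity supplies the centripetal force, so v = √(GM / r).
v = √(3.808e+12 / 6.32958e+11) m/s ≈ 2.453 m/s = 0.0005174 AU/year.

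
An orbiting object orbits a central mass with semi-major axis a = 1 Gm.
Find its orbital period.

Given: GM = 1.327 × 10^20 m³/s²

Convert to SI: a = 1 Gm = 1e+09 m.
Kepler's third law: T = 2π √(a³ / GM).
Substituting a = 1e+09 m and GM = 1.327e+20 m³/s²:
T = 2π √((1e+09)³ / 1.327e+20) s
T ≈ 1.725e+04 s = 4.791 hours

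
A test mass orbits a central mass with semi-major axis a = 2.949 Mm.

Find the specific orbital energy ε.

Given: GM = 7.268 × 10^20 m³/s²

Convert to SI: a = 2.949 Mm = 2.949e+06 m.
ε = −GM / (2a).
ε = −7.268e+20 / (2 · 2.949e+06) J/kg ≈ -1.232e+14 J/kg = -1.232e+05 GJ/kg.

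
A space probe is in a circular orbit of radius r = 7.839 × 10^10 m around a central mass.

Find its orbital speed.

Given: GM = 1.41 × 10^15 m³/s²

For a circular orbit, gravity supplies the centripetal force, so v = √(GM / r).
v = √(1.41e+15 / 7.839e+10) m/s ≈ 134.1 m/s = 134.1 m/s.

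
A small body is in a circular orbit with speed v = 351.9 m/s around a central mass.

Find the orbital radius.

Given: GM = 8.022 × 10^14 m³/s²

For a circular orbit, v² = GM / r, so r = GM / v².
r = 8.022e+14 / (351.9)² m ≈ 6.478e+09 m = 6.478 Gm.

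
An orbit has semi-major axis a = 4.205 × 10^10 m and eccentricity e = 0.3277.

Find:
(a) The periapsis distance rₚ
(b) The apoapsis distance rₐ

(a) rₚ = a(1 − e) = 4.205e+10 · (1 − 0.3277) = 4.205e+10 · 0.6723 ≈ 2.827e+10 m = 2.827 × 10^10 m.
(b) rₐ = a(1 + e) = 4.205e+10 · (1 + 0.3277) = 4.205e+10 · 1.3277 ≈ 5.583e+10 m = 5.583 × 10^10 m.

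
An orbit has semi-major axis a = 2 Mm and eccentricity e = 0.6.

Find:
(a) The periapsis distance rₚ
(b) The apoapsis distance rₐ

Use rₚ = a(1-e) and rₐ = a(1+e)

Convert to SI: a = 2 Mm = 2e+06 m.
(a) rₚ = a(1 − e) = 2e+06 · (1 − 0.6) = 2e+06 · 0.4 ≈ 8e+05 m = 800 km.
(b) rₐ = a(1 + e) = 2e+06 · (1 + 0.6) = 2e+06 · 1.6 ≈ 3.2e+06 m = 3.2 Mm.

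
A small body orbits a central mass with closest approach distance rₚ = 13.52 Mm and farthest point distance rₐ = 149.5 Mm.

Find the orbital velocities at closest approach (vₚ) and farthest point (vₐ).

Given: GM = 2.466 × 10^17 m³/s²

Convert to SI: rₚ = 13.52 Mm = 1.352e+07 m; rₐ = 149.5 Mm = 1.495e+08 m.
Use the vis-viva equation v² = GM(2/r − 1/a) with a = (rₚ + rₐ)/2 = (1.352e+07 + 1.495e+08)/2 = 8.151e+07 m.
vₚ = √(GM · (2/rₚ − 1/a)) = √(2.466e+17 · (2/1.352e+07 − 1/8.151e+07)) m/s ≈ 1.829e+05 m/s = 182.9 km/s.
vₐ = √(GM · (2/rₐ − 1/a)) = √(2.466e+17 · (2/1.495e+08 − 1/8.151e+07)) m/s ≈ 1.654e+04 m/s = 16.54 km/s.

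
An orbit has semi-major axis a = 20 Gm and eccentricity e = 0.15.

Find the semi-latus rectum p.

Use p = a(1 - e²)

Convert to SI: a = 20 Gm = 2e+10 m.
p = a (1 − e²).
p = 2e+10 · (1 − (0.15)²) = 2e+10 · 0.9775 ≈ 1.955e+10 m = 19.55 Gm.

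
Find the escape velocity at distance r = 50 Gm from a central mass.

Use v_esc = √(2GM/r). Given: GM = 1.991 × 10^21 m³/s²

Convert to SI: r = 50 Gm = 5e+10 m.
Escape velocity comes from setting total energy to zero: ½v² − GM/r = 0 ⇒ v_esc = √(2GM / r).
v_esc = √(2 · 1.991e+21 / 5e+10) m/s ≈ 2.822e+05 m/s = 282.2 km/s.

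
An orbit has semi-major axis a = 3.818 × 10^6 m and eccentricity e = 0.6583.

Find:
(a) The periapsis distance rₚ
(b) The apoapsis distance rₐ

(a) rₚ = a(1 − e) = 3.818e+06 · (1 − 0.6583) = 3.818e+06 · 0.3417 ≈ 1.305e+06 m = 1.305 × 10^6 m.
(b) rₐ = a(1 + e) = 3.818e+06 · (1 + 0.6583) = 3.818e+06 · 1.6583 ≈ 6.331e+06 m = 6.331 × 10^6 m.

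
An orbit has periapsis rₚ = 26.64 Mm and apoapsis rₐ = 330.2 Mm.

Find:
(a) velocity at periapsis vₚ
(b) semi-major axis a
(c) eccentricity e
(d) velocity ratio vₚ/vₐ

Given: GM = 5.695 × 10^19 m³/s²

Convert to SI: rₚ = 26.64 Mm = 2.664e+07 m; rₐ = 330.2 Mm = 3.302e+08 m.
(a) With a = (rₚ + rₐ)/2 = 1.7842e+08 m, vₚ = √(GM (2/rₚ − 1/a)) = √(5.695e+19 · (2/2.664e+07 − 1/1.7842e+08)) m/s ≈ 1.989e+06 m/s
(b) a = (rₚ + rₐ)/2 = (2.664e+07 + 3.302e+08)/2 ≈ 1.784e+08 m
(c) e = (rₐ − rₚ)/(rₐ + rₚ) = (3.302e+08 − 2.664e+07)/(3.302e+08 + 2.664e+07) ≈ 0.8507
(d) Conservation of angular momentum (rₚvₚ = rₐvₐ) gives vₚ/vₐ = rₐ/rₚ = 3.302e+08/2.664e+07 ≈ 12.39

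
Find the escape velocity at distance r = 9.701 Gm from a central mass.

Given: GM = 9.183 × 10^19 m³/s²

Convert to SI: r = 9.701 Gm = 9.701e+09 m.
Escape velocity comes from setting total energy to zero: ½v² − GM/r = 0 ⇒ v_esc = √(2GM / r).
v_esc = √(2 · 9.183e+19 / 9.701e+09) m/s ≈ 1.376e+05 m/s = 137.6 km/s.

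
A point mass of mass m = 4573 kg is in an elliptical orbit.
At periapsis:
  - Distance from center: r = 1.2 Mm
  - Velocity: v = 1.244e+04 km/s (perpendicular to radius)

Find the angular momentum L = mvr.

Convert to SI: r = 1.2 Mm = 1.2e+06 m; v = 1.244e+04 km/s = 1.244e+07 m/s.
Since v is perpendicular to r, L = m · v · r.
L = 4573 · 1.244e+07 · 1.2e+06 kg·m²/s ≈ 6.827e+16 kg·m²/s.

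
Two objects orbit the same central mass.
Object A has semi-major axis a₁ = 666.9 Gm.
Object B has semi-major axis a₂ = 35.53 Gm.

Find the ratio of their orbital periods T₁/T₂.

Convert to SI: a₁ = 666.9 Gm = 6.669e+11 m; a₂ = 35.53 Gm = 3.553e+10 m.
From Kepler's third law, (T₁/T₂)² = (a₁/a₂)³, so T₁/T₂ = (a₁/a₂)^(3/2).
a₁/a₂ = 6.669e+11 / 3.553e+10 = 18.7701.
T₁/T₂ = (18.7701)^(3/2) ≈ 81.32.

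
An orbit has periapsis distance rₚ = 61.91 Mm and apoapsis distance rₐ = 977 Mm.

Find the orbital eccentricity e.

Convert to SI: rₚ = 61.91 Mm = 6.191e+07 m; rₐ = 977 Mm = 9.77e+08 m.
e = (rₐ − rₚ) / (rₐ + rₚ).
e = (9.77e+08 − 6.191e+07) / (9.77e+08 + 6.191e+07) = 9.1509e+08 / 1.03891e+09 ≈ 0.8808.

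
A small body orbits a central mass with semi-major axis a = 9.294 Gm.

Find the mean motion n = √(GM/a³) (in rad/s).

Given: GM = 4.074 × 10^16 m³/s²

Convert to SI: a = 9.294 Gm = 9.294e+09 m.
n = √(GM / a³).
n = √(4.074e+16 / (9.294e+09)³) rad/s ≈ 2.253e-07 rad/s.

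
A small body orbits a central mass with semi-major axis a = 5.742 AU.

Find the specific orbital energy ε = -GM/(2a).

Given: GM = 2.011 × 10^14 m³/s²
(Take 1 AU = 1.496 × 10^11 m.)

Convert to SI: a = 5.742 AU = 8.59003e+11 m.
ε = −GM / (2a).
ε = −2.011e+14 / (2 · 8.59003e+11) J/kg ≈ -117.1 J/kg = -117.1 J/kg.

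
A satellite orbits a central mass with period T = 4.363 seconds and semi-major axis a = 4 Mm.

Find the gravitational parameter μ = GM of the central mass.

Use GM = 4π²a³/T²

Convert to SI: a = 4 Mm = 4e+06 m.
GM = 4π² · a³ / T².
GM = 4π² · (4e+06)³ / (4.363)² m³/s² ≈ 1.327e+20 m³/s² = 1.327 × 10^20 m³/s².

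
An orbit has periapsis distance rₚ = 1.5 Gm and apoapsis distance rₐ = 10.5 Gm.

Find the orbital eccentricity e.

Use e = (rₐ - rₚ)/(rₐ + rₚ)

Convert to SI: rₚ = 1.5 Gm = 1.5e+09 m; rₐ = 10.5 Gm = 1.05e+10 m.
e = (rₐ − rₚ) / (rₐ + rₚ).
e = (1.05e+10 − 1.5e+09) / (1.05e+10 + 1.5e+09) = 9e+09 / 1.2e+10 ≈ 0.75.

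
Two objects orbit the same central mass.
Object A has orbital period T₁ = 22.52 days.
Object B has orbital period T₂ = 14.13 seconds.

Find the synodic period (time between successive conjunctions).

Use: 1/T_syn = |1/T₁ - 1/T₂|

Convert to SI: T₁ = 22.52 days = 1.94573e+06 s.
T_syn = |T₁ · T₂ / (T₁ − T₂)|.
T_syn = |1.94573e+06 · 14.13 / (1.94573e+06 − 14.13)| s ≈ 14.13 s = 14.13 seconds.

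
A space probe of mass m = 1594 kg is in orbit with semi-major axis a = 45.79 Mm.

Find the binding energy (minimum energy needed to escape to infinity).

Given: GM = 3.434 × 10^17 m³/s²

Convert to SI: a = 45.79 Mm = 4.579e+07 m.
Total orbital energy is E = −GMm/(2a); binding energy is E_bind = −E = GMm/(2a).
E_bind = 3.434e+17 · 1594 / (2 · 4.579e+07) J ≈ 5.977e+12 J = 5.977 TJ.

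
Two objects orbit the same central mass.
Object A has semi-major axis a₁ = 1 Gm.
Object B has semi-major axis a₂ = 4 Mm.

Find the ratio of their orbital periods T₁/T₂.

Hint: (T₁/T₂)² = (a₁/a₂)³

Convert to SI: a₁ = 1 Gm = 1e+09 m; a₂ = 4 Mm = 4e+06 m.
From Kepler's third law, (T₁/T₂)² = (a₁/a₂)³, so T₁/T₂ = (a₁/a₂)^(3/2).
a₁/a₂ = 1e+09 / 4e+06 = 250.
T₁/T₂ = (250)^(3/2) ≈ 3953.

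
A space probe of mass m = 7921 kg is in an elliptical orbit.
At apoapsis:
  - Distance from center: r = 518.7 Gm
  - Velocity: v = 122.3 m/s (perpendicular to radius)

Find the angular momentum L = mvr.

Convert to SI: r = 518.7 Gm = 5.187e+11 m.
Since v is perpendicular to r, L = m · v · r.
L = 7921 · 122.3 · 5.187e+11 kg·m²/s ≈ 5.025e+17 kg·m²/s.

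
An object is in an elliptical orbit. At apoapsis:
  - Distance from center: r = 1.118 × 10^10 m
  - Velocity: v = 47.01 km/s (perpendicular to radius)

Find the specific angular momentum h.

Convert to SI: v = 47.01 km/s = 47010 m/s.
With v perpendicular to r, h = r · v.
h = 1.118e+10 · 47010 m²/s ≈ 5.256e+14 m²/s.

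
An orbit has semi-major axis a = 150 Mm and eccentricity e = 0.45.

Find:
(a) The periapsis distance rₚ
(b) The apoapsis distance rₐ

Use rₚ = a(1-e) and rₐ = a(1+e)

Convert to SI: a = 150 Mm = 1.5e+08 m.
(a) rₚ = a(1 − e) = 1.5e+08 · (1 − 0.45) = 1.5e+08 · 0.55 ≈ 8.25e+07 m = 82.5 Mm.
(b) rₐ = a(1 + e) = 1.5e+08 · (1 + 0.45) = 1.5e+08 · 1.45 ≈ 2.175e+08 m = 217.5 Mm.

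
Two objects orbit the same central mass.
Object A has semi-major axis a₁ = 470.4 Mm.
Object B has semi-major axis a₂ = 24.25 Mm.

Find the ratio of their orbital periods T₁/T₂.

Convert to SI: a₁ = 470.4 Mm = 4.704e+08 m; a₂ = 24.25 Mm = 2.425e+07 m.
From Kepler's third law, (T₁/T₂)² = (a₁/a₂)³, so T₁/T₂ = (a₁/a₂)^(3/2).
a₁/a₂ = 4.704e+08 / 2.425e+07 = 19.3979.
T₁/T₂ = (19.3979)^(3/2) ≈ 85.43.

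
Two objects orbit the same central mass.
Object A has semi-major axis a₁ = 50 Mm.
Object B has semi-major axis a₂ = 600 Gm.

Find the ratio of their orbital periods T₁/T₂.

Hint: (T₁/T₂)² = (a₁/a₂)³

Convert to SI: a₁ = 50 Mm = 5e+07 m; a₂ = 600 Gm = 6e+11 m.
From Kepler's third law, (T₁/T₂)² = (a₁/a₂)³, so T₁/T₂ = (a₁/a₂)^(3/2).
a₁/a₂ = 5e+07 / 6e+11 = 8.33333e-05.
T₁/T₂ = (8.33333e-05)^(3/2) ≈ 7.607e-07.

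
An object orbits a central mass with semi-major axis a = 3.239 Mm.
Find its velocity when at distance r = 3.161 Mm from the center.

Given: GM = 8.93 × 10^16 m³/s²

Convert to SI: a = 3.239 Mm = 3.239e+06 m; r = 3.161 Mm = 3.161e+06 m.
Vis-viva: v = √(GM · (2/r − 1/a)).
2/r − 1/a = 2/3.161e+06 − 1/3.239e+06 = 3.23974e-07 m⁻¹.
v = √(8.93e+16 · 3.23974e-07) m/s ≈ 1.701e+05 m/s = 170.1 km/s.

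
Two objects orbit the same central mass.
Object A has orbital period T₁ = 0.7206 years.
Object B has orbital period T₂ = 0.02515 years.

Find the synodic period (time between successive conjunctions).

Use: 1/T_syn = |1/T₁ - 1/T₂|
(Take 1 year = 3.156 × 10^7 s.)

Convert to SI: T₁ = 0.7206 years = 2.27421e+07 s; T₂ = 0.02515 years = 793734 s.
T_syn = |T₁ · T₂ / (T₁ − T₂)|.
T_syn = |2.27421e+07 · 793734 / (2.27421e+07 − 793734)| s ≈ 8.224e+05 s = 0.02606 years.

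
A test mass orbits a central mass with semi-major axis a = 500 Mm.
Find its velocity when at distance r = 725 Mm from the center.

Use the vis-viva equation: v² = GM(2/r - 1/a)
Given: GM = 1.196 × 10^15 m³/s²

Convert to SI: a = 500 Mm = 5e+08 m; r = 725 Mm = 7.25e+08 m.
Vis-viva: v = √(GM · (2/r − 1/a)).
2/r − 1/a = 2/7.25e+08 − 1/5e+08 = 7.58621e-10 m⁻¹.
v = √(1.196e+15 · 7.58621e-10) m/s ≈ 952.5 m/s = 952.5 m/s.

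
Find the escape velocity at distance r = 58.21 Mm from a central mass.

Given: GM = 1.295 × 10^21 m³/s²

Convert to SI: r = 58.21 Mm = 5.821e+07 m.
Escape velocity comes from setting total energy to zero: ½v² − GM/r = 0 ⇒ v_esc = √(2GM / r).
v_esc = √(2 · 1.295e+21 / 5.821e+07) m/s ≈ 6.67e+06 m/s = 6670 km/s.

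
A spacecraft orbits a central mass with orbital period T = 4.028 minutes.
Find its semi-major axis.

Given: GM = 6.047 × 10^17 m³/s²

Convert to SI: T = 4.028 minutes = 241.68 s.
Invert Kepler's third law: a = (GM · T² / (4π²))^(1/3).
Substituting T = 241.68 s and GM = 6.047e+17 m³/s²:
a = (6.047e+17 · (241.68)² / (4π²))^(1/3) m
a ≈ 9.636e+06 m = 9.636 Mm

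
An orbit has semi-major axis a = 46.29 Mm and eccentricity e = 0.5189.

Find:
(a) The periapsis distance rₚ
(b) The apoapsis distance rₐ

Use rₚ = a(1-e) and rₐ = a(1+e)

Convert to SI: a = 46.29 Mm = 4.629e+07 m.
(a) rₚ = a(1 − e) = 4.629e+07 · (1 − 0.5189) = 4.629e+07 · 0.4811 ≈ 2.227e+07 m = 22.27 Mm.
(b) rₐ = a(1 + e) = 4.629e+07 · (1 + 0.5189) = 4.629e+07 · 1.5189 ≈ 7.031e+07 m = 70.31 Mm.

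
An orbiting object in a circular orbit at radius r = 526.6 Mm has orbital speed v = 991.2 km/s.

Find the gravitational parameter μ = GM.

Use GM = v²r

Convert to SI: r = 526.6 Mm = 5.266e+08 m; v = 991.2 km/s = 991200 m/s.
For a circular orbit v² = GM/r, so GM = v² · r.
GM = (991200)² · 5.266e+08 m³/s² ≈ 5.174e+20 m³/s² = 5.174 × 10^20 m³/s².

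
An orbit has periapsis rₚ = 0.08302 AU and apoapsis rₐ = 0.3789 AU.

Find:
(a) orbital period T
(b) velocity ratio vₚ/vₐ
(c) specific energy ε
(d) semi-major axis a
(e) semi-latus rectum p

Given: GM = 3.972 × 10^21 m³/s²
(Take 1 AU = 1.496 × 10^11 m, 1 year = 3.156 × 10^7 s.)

Convert to SI: rₚ = 0.08302 AU = 1.24198e+10 m; rₐ = 0.3789 AU = 5.66834e+10 m.
(a) With a = (rₚ + rₐ)/2 = 3.45516e+10 m, T = 2π √(a³/GM) = 2π √((3.45516e+10)³/3.972e+21) s ≈ 6.403e+05 s
(b) Conservation of angular momentum (rₚvₚ = rₐvₐ) gives vₚ/vₐ = rₐ/rₚ = 5.66834e+10/1.24198e+10 ≈ 4.564
(c) With a = (rₚ + rₐ)/2 = 3.45516e+10 m, ε = −GM/(2a) = −3.972e+21/(2 · 3.45516e+10) J/kg ≈ -5.748e+10 J/kg
(d) a = (rₚ + rₐ)/2 = (1.24198e+10 + 5.66834e+10)/2 ≈ 3.455e+10 m
(e) From a = (rₚ + rₐ)/2 = 3.45516e+10 m and e = (rₐ − rₚ)/(rₐ + rₚ) = 0.640544, p = a(1 − e²) = 3.45516e+10 · (1 − (0.640544)²) ≈ 2.038e+10 m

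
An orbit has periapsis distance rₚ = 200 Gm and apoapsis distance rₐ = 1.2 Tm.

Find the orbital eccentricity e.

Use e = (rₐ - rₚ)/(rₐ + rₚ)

Convert to SI: rₚ = 200 Gm = 2e+11 m; rₐ = 1.2 Tm = 1.2e+12 m.
e = (rₐ − rₚ) / (rₐ + rₚ).
e = (1.2e+12 − 2e+11) / (1.2e+12 + 2e+11) = 1e+12 / 1.4e+12 ≈ 0.7143.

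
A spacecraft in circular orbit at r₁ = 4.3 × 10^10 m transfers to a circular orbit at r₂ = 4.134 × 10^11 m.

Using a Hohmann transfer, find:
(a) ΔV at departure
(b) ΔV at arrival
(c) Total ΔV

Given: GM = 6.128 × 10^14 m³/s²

Transfer semi-major axis: a_t = (r₁ + r₂)/2 = (4.3e+10 + 4.134e+11)/2 = 2.282e+11 m.
Circular speeds: v₁ = √(GM/r₁) = 119.378 m/s, v₂ = √(GM/r₂) = 38.5012 m/s.
Transfer speeds (vis-viva v² = GM(2/r − 1/a_t)): v₁ᵗ = 160.677 m/s, v₂ᵗ = 16.7129 m/s.
(a) ΔV₁ = |v₁ᵗ − v₁| ≈ 41.3 m/s = 41.3 m/s.
(b) ΔV₂ = |v₂ − v₂ᵗ| ≈ 21.79 m/s = 21.79 m/s.
(c) ΔV_total = ΔV₁ + ΔV₂ ≈ 63.09 m/s = 63.09 m/s.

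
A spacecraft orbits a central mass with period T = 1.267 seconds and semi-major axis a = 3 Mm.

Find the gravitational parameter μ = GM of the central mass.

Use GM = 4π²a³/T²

Convert to SI: a = 3 Mm = 3e+06 m.
GM = 4π² · a³ / T².
GM = 4π² · (3e+06)³ / (1.267)² m³/s² ≈ 6.64e+20 m³/s² = 6.64 × 10^20 m³/s².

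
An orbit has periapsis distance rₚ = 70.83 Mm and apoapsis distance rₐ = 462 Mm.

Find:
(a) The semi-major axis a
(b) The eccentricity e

Convert to SI: rₚ = 70.83 Mm = 7.083e+07 m; rₐ = 462 Mm = 4.62e+08 m.
(a) a = (rₚ + rₐ) / 2 = (7.083e+07 + 4.62e+08) / 2 ≈ 2.664e+08 m = 266.4 Mm.
(b) e = (rₐ − rₚ) / (rₐ + rₚ) = (4.62e+08 − 7.083e+07) / (4.62e+08 + 7.083e+07) ≈ 0.7341.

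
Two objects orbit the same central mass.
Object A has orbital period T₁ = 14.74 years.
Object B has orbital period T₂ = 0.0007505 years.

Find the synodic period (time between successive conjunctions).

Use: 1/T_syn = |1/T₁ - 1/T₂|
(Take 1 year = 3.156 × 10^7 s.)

Convert to SI: T₁ = 14.74 years = 4.65194e+08 s; T₂ = 0.0007505 years = 23685.8 s.
T_syn = |T₁ · T₂ / (T₁ − T₂)|.
T_syn = |4.65194e+08 · 23685.8 / (4.65194e+08 − 23685.8)| s ≈ 2.369e+04 s = 0.0007505 years.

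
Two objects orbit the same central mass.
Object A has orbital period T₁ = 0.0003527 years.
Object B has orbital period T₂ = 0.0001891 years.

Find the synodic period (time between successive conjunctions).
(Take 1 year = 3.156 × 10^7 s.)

Convert to SI: T₁ = 0.0003527 years = 11131.2 s; T₂ = 0.0001891 years = 5968 s.
T_syn = |T₁ · T₂ / (T₁ − T₂)|.
T_syn = |11131.2 · 5968 / (11131.2 − 5968)| s ≈ 1.287e+04 s = 0.0004077 years.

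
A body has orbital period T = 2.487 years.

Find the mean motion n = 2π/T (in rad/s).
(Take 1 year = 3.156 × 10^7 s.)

Convert to SI: T = 2.487 years = 7.84897e+07 s.
n = 2π / T.
n = 2π / 7.84897e+07 s ≈ 8.005e-08 rad/s.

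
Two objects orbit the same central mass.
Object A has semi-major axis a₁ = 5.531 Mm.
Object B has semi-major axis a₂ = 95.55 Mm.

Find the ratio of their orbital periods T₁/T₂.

Convert to SI: a₁ = 5.531 Mm = 5.531e+06 m; a₂ = 95.55 Mm = 9.555e+07 m.
From Kepler's third law, (T₁/T₂)² = (a₁/a₂)³, so T₁/T₂ = (a₁/a₂)^(3/2).
a₁/a₂ = 5.531e+06 / 9.555e+07 = 0.0578859.
T₁/T₂ = (0.0578859)^(3/2) ≈ 0.01393.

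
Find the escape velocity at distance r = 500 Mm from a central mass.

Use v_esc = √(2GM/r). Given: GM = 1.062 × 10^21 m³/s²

Convert to SI: r = 500 Mm = 5e+08 m.
Escape velocity comes from setting total energy to zero: ½v² − GM/r = 0 ⇒ v_esc = √(2GM / r).
v_esc = √(2 · 1.062e+21 / 5e+08) m/s ≈ 2.061e+06 m/s = 2061 km/s.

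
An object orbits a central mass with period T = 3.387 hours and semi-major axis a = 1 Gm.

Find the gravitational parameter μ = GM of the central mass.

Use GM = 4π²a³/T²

Convert to SI: T = 3.387 hours = 12193.2 s; a = 1 Gm = 1e+09 m.
GM = 4π² · a³ / T².
GM = 4π² · (1e+09)³ / (12193.2)² m³/s² ≈ 2.655e+20 m³/s² = 2.655 × 10^20 m³/s².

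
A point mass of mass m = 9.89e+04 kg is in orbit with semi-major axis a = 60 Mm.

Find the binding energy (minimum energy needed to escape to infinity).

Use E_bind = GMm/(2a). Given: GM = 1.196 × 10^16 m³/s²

Convert to SI: a = 60 Mm = 6e+07 m.
Total orbital energy is E = −GMm/(2a); binding energy is E_bind = −E = GMm/(2a).
E_bind = 1.196e+16 · 9.89e+04 / (2 · 6e+07) J ≈ 9.857e+12 J = 9.857 TJ.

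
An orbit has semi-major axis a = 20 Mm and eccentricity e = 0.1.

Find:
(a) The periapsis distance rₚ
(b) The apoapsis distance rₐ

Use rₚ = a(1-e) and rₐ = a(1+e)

Convert to SI: a = 20 Mm = 2e+07 m.
(a) rₚ = a(1 − e) = 2e+07 · (1 − 0.1) = 2e+07 · 0.9 ≈ 1.8e+07 m = 18 Mm.
(b) rₐ = a(1 + e) = 2e+07 · (1 + 0.1) = 2e+07 · 1.1 ≈ 2.2e+07 m = 22 Mm.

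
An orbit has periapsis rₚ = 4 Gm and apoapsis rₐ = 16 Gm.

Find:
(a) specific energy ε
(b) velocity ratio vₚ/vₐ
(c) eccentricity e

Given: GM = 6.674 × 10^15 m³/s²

Convert to SI: rₚ = 4 Gm = 4e+09 m; rₐ = 16 Gm = 1.6e+10 m.
(a) With a = (rₚ + rₐ)/2 = 1e+10 m, ε = −GM/(2a) = −6.674e+15/(2 · 1e+10) J/kg ≈ -3.337e+05 J/kg
(b) Conservation of angular momentum (rₚvₚ = rₐvₐ) gives vₚ/vₐ = rₐ/rₚ = 1.6e+10/4e+09 ≈ 4
(c) e = (rₐ − rₚ)/(rₐ + rₚ) = (1.6e+10 − 4e+09)/(1.6e+10 + 4e+09) ≈ 0.6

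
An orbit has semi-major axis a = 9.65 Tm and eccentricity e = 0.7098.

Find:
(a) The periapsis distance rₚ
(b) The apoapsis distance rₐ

Convert to SI: a = 9.65 Tm = 9.65e+12 m.
(a) rₚ = a(1 − e) = 9.65e+12 · (1 − 0.7098) = 9.65e+12 · 0.2902 ≈ 2.8e+12 m = 2.8 Tm.
(b) rₐ = a(1 + e) = 9.65e+12 · (1 + 0.7098) = 9.65e+12 · 1.7098 ≈ 1.65e+13 m = 16.5 Tm.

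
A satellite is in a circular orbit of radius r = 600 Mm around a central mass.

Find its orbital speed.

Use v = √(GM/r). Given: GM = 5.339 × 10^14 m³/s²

Convert to SI: r = 600 Mm = 6e+08 m.
For a circular orbit, gravity supplies the centripetal force, so v = √(GM / r).
v = √(5.339e+14 / 6e+08) m/s ≈ 943.3 m/s = 943.3 m/s.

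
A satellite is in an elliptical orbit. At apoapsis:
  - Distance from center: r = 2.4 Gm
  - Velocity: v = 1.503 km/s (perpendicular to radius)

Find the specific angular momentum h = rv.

Convert to SI: r = 2.4 Gm = 2.4e+09 m; v = 1.503 km/s = 1503 m/s.
With v perpendicular to r, h = r · v.
h = 2.4e+09 · 1503 m²/s ≈ 3.607e+12 m²/s.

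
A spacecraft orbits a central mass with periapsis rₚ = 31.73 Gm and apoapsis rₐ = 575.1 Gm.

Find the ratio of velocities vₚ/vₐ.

Convert to SI: rₚ = 31.73 Gm = 3.173e+10 m; rₐ = 575.1 Gm = 5.751e+11 m.
Conservation of angular momentum gives rₚvₚ = rₐvₐ, so vₚ/vₐ = rₐ/rₚ.
vₚ/vₐ = 5.751e+11 / 3.173e+10 ≈ 18.12.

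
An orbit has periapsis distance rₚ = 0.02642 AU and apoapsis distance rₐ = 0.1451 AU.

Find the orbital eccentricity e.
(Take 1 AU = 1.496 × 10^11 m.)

Convert to SI: rₚ = 0.02642 AU = 3.95243e+09 m; rₐ = 0.1451 AU = 2.1707e+10 m.
e = (rₐ − rₚ) / (rₐ + rₚ).
e = (2.1707e+10 − 3.95243e+09) / (2.1707e+10 + 3.95243e+09) = 1.77545e+10 / 2.56594e+10 ≈ 0.6919.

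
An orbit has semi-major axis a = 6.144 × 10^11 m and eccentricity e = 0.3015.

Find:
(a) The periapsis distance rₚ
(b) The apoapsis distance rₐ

(a) rₚ = a(1 − e) = 6.144e+11 · (1 − 0.3015) = 6.144e+11 · 0.6985 ≈ 4.292e+11 m = 4.292 × 10^11 m.
(b) rₐ = a(1 + e) = 6.144e+11 · (1 + 0.3015) = 6.144e+11 · 1.3015 ≈ 7.996e+11 m = 7.996 × 10^11 m.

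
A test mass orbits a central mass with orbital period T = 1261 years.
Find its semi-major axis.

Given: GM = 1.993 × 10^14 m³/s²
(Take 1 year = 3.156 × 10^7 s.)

Convert to SI: T = 1261 years = 3.97972e+10 s.
Invert Kepler's third law: a = (GM · T² / (4π²))^(1/3).
Substituting T = 3.97972e+10 s and GM = 1.993e+14 m³/s²:
a = (1.993e+14 · (3.97972e+10)² / (4π²))^(1/3) m
a ≈ 2e+11 m = 200 Gm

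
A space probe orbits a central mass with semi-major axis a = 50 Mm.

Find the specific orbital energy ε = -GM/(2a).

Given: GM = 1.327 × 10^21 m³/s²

Convert to SI: a = 50 Mm = 5e+07 m.
ε = −GM / (2a).
ε = −1.327e+21 / (2 · 5e+07) J/kg ≈ -1.327e+13 J/kg = -1.327e+04 GJ/kg.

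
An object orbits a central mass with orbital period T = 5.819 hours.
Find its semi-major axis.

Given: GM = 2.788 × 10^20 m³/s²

Convert to SI: T = 5.819 hours = 20948.4 s.
Invert Kepler's third law: a = (GM · T² / (4π²))^(1/3).
Substituting T = 20948.4 s and GM = 2.788e+20 m³/s²:
a = (2.788e+20 · (20948.4)² / (4π²))^(1/3) m
a ≈ 1.458e+09 m = 1.458 Gm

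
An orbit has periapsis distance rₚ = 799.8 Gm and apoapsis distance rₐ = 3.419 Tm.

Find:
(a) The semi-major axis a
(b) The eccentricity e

Convert to SI: rₚ = 799.8 Gm = 7.998e+11 m; rₐ = 3.419 Tm = 3.419e+12 m.
(a) a = (rₚ + rₐ) / 2 = (7.998e+11 + 3.419e+12) / 2 ≈ 2.109e+12 m = 2.109 Tm.
(b) e = (rₐ − rₚ) / (rₐ + rₚ) = (3.419e+12 − 7.998e+11) / (3.419e+12 + 7.998e+11) ≈ 0.6208.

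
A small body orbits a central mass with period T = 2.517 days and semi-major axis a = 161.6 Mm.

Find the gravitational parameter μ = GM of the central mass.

Convert to SI: T = 2.517 days = 217469 s; a = 161.6 Mm = 1.616e+08 m.
GM = 4π² · a³ / T².
GM = 4π² · (1.616e+08)³ / (217469)² m³/s² ≈ 3.523e+15 m³/s² = 3.523 × 10^15 m³/s².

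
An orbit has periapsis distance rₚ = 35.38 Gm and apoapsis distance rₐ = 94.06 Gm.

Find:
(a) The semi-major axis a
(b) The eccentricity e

Convert to SI: rₚ = 35.38 Gm = 3.538e+10 m; rₐ = 94.06 Gm = 9.406e+10 m.
(a) a = (rₚ + rₐ) / 2 = (3.538e+10 + 9.406e+10) / 2 ≈ 6.472e+10 m = 64.72 Gm.
(b) e = (rₐ − rₚ) / (rₐ + rₚ) = (9.406e+10 − 3.538e+10) / (9.406e+10 + 3.538e+10) ≈ 0.4533.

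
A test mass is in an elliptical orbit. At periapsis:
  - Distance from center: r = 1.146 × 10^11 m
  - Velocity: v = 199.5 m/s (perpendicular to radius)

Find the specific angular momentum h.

With v perpendicular to r, h = r · v.
h = 1.146e+11 · 199.5 m²/s ≈ 2.286e+13 m²/s.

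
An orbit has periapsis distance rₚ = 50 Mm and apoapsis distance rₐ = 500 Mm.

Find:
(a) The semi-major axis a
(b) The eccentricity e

Convert to SI: rₚ = 50 Mm = 5e+07 m; rₐ = 500 Mm = 5e+08 m.
(a) a = (rₚ + rₐ) / 2 = (5e+07 + 5e+08) / 2 ≈ 2.75e+08 m = 275 Mm.
(b) e = (rₐ − rₚ) / (rₐ + rₚ) = (5e+08 − 5e+07) / (5e+08 + 5e+07) ≈ 0.8182.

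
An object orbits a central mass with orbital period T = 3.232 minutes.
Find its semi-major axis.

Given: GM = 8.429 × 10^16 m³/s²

Convert to SI: T = 3.232 minutes = 193.92 s.
Invert Kepler's third law: a = (GM · T² / (4π²))^(1/3).
Substituting T = 193.92 s and GM = 8.429e+16 m³/s²:
a = (8.429e+16 · (193.92)² / (4π²))^(1/3) m
a ≈ 4.314e+06 m = 4.314 Mm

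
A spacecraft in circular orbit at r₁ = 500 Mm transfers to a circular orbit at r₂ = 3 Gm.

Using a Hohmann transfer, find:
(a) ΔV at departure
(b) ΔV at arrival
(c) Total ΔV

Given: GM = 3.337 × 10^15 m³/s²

Convert to SI: r₁ = 500 Mm = 5e+08 m; r₂ = 3 Gm = 3e+09 m.
Transfer semi-major axis: a_t = (r₁ + r₂)/2 = (5e+08 + 3e+09)/2 = 1.75e+09 m.
Circular speeds: v₁ = √(GM/r₁) = 2583.41 m/s, v₂ = √(GM/r₂) = 1054.67 m/s.
Transfer speeds (vis-viva v² = GM(2/r − 1/a_t)): v₁ᵗ = 3382.48 m/s, v₂ᵗ = 563.746 m/s.
(a) ΔV₁ = |v₁ᵗ − v₁| ≈ 799.1 m/s = 799.1 m/s.
(b) ΔV₂ = |v₂ − v₂ᵗ| ≈ 490.9 m/s = 490.9 m/s.
(c) ΔV_total = ΔV₁ + ΔV₂ ≈ 1290 m/s = 1.29 km/s.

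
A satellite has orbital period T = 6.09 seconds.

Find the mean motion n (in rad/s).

n = 2π / T.
n = 2π / 6.09 s ≈ 1.032 rad/s.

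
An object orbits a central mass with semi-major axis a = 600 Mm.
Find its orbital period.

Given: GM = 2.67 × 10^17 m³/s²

Convert to SI: a = 600 Mm = 6e+08 m.
Kepler's third law: T = 2π √(a³ / GM).
Substituting a = 6e+08 m and GM = 2.67e+17 m³/s²:
T = 2π √((6e+08)³ / 2.67e+17) s
T ≈ 1.787e+05 s = 2.068 days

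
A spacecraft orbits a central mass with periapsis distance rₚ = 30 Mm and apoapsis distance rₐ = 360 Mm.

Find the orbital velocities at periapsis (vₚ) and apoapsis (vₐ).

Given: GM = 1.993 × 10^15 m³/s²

Convert to SI: rₚ = 30 Mm = 3e+07 m; rₐ = 360 Mm = 3.6e+08 m.
Use the vis-viva equation v² = GM(2/r − 1/a) with a = (rₚ + rₐ)/2 = (3e+07 + 3.6e+08)/2 = 1.95e+08 m.
vₚ = √(GM · (2/rₚ − 1/a)) = √(1.993e+15 · (2/3e+07 − 1/1.95e+08)) m/s ≈ 1.107e+04 m/s = 11.07 km/s.
vₐ = √(GM · (2/rₐ − 1/a)) = √(1.993e+15 · (2/3.6e+08 − 1/1.95e+08)) m/s ≈ 922.9 m/s = 922.9 m/s.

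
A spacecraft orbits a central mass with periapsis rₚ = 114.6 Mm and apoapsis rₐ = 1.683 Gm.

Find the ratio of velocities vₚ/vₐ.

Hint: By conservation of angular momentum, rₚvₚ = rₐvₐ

Convert to SI: rₚ = 114.6 Mm = 1.146e+08 m; rₐ = 1.683 Gm = 1.683e+09 m.
Conservation of angular momentum gives rₚvₚ = rₐvₐ, so vₚ/vₐ = rₐ/rₚ.
vₚ/vₐ = 1.683e+09 / 1.146e+08 ≈ 14.69.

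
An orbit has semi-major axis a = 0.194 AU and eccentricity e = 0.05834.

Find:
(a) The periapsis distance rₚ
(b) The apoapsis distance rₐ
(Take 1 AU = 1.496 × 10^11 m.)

Convert to SI: a = 0.194 AU = 2.90224e+10 m.
(a) rₚ = a(1 − e) = 2.90224e+10 · (1 − 0.05834) = 2.90224e+10 · 0.94166 ≈ 2.733e+10 m = 0.1827 AU.
(b) rₐ = a(1 + e) = 2.90224e+10 · (1 + 0.05834) = 2.90224e+10 · 1.05834 ≈ 3.072e+10 m = 0.2053 AU.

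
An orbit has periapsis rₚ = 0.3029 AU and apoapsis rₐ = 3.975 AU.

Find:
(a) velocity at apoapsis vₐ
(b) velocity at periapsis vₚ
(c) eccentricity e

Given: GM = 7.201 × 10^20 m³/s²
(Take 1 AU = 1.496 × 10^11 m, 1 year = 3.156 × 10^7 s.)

Convert to SI: rₚ = 0.3029 AU = 4.53138e+10 m; rₐ = 3.975 AU = 5.9466e+11 m.
(a) With a = (rₚ + rₐ)/2 = 3.19987e+11 m, vₐ = √(GM (2/rₐ − 1/a)) = √(7.201e+20 · (2/5.9466e+11 − 1/3.19987e+11)) m/s ≈ 1.31e+04 m/s
(b) With a = (rₚ + rₐ)/2 = 3.19987e+11 m, vₚ = √(GM (2/rₚ − 1/a)) = √(7.201e+20 · (2/4.53138e+10 − 1/3.19987e+11)) m/s ≈ 1.718e+05 m/s
(c) e = (rₐ − rₚ)/(rₐ + rₚ) = (5.9466e+11 − 4.53138e+10)/(5.9466e+11 + 4.53138e+10) ≈ 0.8584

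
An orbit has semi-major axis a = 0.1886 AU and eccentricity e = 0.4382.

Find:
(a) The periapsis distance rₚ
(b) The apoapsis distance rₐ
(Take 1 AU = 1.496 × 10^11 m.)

Convert to SI: a = 0.1886 AU = 2.82146e+10 m.
(a) rₚ = a(1 − e) = 2.82146e+10 · (1 − 0.4382) = 2.82146e+10 · 0.5618 ≈ 1.585e+10 m = 0.106 AU.
(b) rₐ = a(1 + e) = 2.82146e+10 · (1 + 0.4382) = 2.82146e+10 · 1.4382 ≈ 4.058e+10 m = 0.2712 AU.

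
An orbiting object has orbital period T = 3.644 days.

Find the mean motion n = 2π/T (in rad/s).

Convert to SI: T = 3.644 days = 314842 s.
n = 2π / T.
n = 2π / 314842 s ≈ 1.996e-05 rad/s.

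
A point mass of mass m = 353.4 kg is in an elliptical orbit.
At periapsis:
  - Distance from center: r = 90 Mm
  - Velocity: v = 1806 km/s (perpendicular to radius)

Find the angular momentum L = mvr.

Convert to SI: r = 90 Mm = 9e+07 m; v = 1806 km/s = 1.806e+06 m/s.
Since v is perpendicular to r, L = m · v · r.
L = 353.4 · 1.806e+06 · 9e+07 kg·m²/s ≈ 5.744e+16 kg·m²/s.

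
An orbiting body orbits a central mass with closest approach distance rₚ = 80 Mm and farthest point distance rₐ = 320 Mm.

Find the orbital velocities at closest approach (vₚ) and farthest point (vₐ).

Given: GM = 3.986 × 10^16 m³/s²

Convert to SI: rₚ = 80 Mm = 8e+07 m; rₐ = 320 Mm = 3.2e+08 m.
Use the vis-viva equation v² = GM(2/r − 1/a) with a = (rₚ + rₐ)/2 = (8e+07 + 3.2e+08)/2 = 2e+08 m.
vₚ = √(GM · (2/rₚ − 1/a)) = √(3.986e+16 · (2/8e+07 − 1/2e+08)) m/s ≈ 2.823e+04 m/s = 28.23 km/s.
vₐ = √(GM · (2/rₐ − 1/a)) = √(3.986e+16 · (2/3.2e+08 − 1/2e+08)) m/s ≈ 7059 m/s = 7.059 km/s.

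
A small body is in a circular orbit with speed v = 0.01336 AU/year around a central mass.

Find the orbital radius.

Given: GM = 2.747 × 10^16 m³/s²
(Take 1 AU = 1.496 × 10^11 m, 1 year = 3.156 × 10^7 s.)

Convert to SI: v = 0.01336 AU/year = 63.3288 m/s.
For a circular orbit, v² = GM / r, so r = GM / v².
r = 2.747e+16 / (63.3288)² m ≈ 6.849e+12 m = 45.79 AU.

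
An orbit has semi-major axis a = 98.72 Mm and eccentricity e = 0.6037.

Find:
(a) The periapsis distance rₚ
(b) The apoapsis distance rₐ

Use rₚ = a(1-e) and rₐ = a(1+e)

Convert to SI: a = 98.72 Mm = 9.872e+07 m.
(a) rₚ = a(1 − e) = 9.872e+07 · (1 − 0.6037) = 9.872e+07 · 0.3963 ≈ 3.912e+07 m = 39.12 Mm.
(b) rₐ = a(1 + e) = 9.872e+07 · (1 + 0.6037) = 9.872e+07 · 1.6037 ≈ 1.583e+08 m = 158.3 Mm.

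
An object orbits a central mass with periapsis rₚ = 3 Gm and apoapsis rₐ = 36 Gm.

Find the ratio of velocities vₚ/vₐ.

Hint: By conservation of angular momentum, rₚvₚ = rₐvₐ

Convert to SI: rₚ = 3 Gm = 3e+09 m; rₐ = 36 Gm = 3.6e+10 m.
Conservation of angular momentum gives rₚvₚ = rₐvₐ, so vₚ/vₐ = rₐ/rₚ.
vₚ/vₐ = 3.6e+10 / 3e+09 ≈ 12.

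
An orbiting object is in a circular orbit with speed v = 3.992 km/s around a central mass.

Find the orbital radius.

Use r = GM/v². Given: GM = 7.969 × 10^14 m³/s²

Convert to SI: v = 3.992 km/s = 3992 m/s.
For a circular orbit, v² = GM / r, so r = GM / v².
r = 7.969e+14 / (3992)² m ≈ 5.001e+07 m = 50.01 Mm.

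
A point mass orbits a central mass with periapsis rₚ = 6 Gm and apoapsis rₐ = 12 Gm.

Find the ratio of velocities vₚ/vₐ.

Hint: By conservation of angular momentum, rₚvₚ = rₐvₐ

Convert to SI: rₚ = 6 Gm = 6e+09 m; rₐ = 12 Gm = 1.2e+10 m.
Conservation of angular momentum gives rₚvₚ = rₐvₐ, so vₚ/vₐ = rₐ/rₚ.
vₚ/vₐ = 1.2e+10 / 6e+09 ≈ 2.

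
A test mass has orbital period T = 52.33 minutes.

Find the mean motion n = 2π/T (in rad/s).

Convert to SI: T = 52.33 minutes = 3139.8 s.
n = 2π / T.
n = 2π / 3139.8 s ≈ 0.002001 rad/s.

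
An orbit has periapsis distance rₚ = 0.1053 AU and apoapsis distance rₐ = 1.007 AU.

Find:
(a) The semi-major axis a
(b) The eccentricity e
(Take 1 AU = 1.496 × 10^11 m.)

Convert to SI: rₚ = 0.1053 AU = 1.57529e+10 m; rₐ = 1.007 AU = 1.50647e+11 m.
(a) a = (rₚ + rₐ) / 2 = (1.57529e+10 + 1.50647e+11) / 2 ≈ 8.32e+10 m = 0.5561 AU.
(b) e = (rₐ − rₚ) / (rₐ + rₚ) = (1.50647e+11 − 1.57529e+10) / (1.50647e+11 + 1.57529e+10) ≈ 0.8107.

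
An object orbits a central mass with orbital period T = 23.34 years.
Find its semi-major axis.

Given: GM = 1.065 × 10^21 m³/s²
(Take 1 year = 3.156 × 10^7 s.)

Convert to SI: T = 23.34 years = 7.3661e+08 s.
Invert Kepler's third law: a = (GM · T² / (4π²))^(1/3).
Substituting T = 7.3661e+08 s and GM = 1.065e+21 m³/s²:
a = (1.065e+21 · (7.3661e+08)² / (4π²))^(1/3) m
a ≈ 2.446e+12 m = 2.446 × 10^12 m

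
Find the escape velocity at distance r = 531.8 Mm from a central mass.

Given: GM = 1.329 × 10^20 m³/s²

Convert to SI: r = 531.8 Mm = 5.318e+08 m.
Escape velocity comes from setting total energy to zero: ½v² − GM/r = 0 ⇒ v_esc = √(2GM / r).
v_esc = √(2 · 1.329e+20 / 5.318e+08) m/s ≈ 7.07e+05 m/s = 707 km/s.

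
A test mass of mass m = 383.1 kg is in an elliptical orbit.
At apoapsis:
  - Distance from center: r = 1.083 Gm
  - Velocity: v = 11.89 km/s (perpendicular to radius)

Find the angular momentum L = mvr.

Convert to SI: r = 1.083 Gm = 1.083e+09 m; v = 11.89 km/s = 11890 m/s.
Since v is perpendicular to r, L = m · v · r.
L = 383.1 · 11890 · 1.083e+09 kg·m²/s ≈ 4.933e+15 kg·m²/s.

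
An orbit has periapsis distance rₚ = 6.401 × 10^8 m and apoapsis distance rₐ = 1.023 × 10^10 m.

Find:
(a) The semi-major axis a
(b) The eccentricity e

(a) a = (rₚ + rₐ) / 2 = (6.401e+08 + 1.023e+10) / 2 ≈ 5.435e+09 m = 5.435 × 10^9 m.
(b) e = (rₐ − rₚ) / (rₐ + rₚ) = (1.023e+10 − 6.401e+08) / (1.023e+10 + 6.401e+08) ≈ 0.8822.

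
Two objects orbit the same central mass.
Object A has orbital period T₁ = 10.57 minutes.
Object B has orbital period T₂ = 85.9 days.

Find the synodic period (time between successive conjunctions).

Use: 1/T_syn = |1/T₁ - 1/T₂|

Convert to SI: T₁ = 10.57 minutes = 634.2 s; T₂ = 85.9 days = 7.42176e+06 s.
T_syn = |T₁ · T₂ / (T₁ − T₂)|.
T_syn = |634.2 · 7.42176e+06 / (634.2 − 7.42176e+06)| s ≈ 634.3 s = 10.57 minutes.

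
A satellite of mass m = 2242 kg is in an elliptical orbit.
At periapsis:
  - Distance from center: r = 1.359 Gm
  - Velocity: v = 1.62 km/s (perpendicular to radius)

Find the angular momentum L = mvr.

Convert to SI: r = 1.359 Gm = 1.359e+09 m; v = 1.62 km/s = 1620 m/s.
Since v is perpendicular to r, L = m · v · r.
L = 2242 · 1620 · 1.359e+09 kg·m²/s ≈ 4.936e+15 kg·m²/s.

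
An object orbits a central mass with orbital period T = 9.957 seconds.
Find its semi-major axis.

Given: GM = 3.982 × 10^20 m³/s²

Invert Kepler's third law: a = (GM · T² / (4π²))^(1/3).
Substituting T = 9.957 s and GM = 3.982e+20 m³/s²:
a = (3.982e+20 · (9.957)² / (4π²))^(1/3) m
a ≈ 1e+07 m = 10 Mm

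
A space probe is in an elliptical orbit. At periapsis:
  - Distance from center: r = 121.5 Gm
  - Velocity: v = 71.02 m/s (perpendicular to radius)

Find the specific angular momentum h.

Convert to SI: r = 121.5 Gm = 1.215e+11 m.
With v perpendicular to r, h = r · v.
h = 1.215e+11 · 71.02 m²/s ≈ 8.629e+12 m²/s.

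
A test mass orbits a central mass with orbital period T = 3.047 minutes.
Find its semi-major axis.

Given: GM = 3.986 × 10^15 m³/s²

Convert to SI: T = 3.047 minutes = 182.82 s.
Invert Kepler's third law: a = (GM · T² / (4π²))^(1/3).
Substituting T = 182.82 s and GM = 3.986e+15 m³/s²:
a = (3.986e+15 · (182.82)² / (4π²))^(1/3) m
a ≈ 1.5e+06 m = 1.5 Mm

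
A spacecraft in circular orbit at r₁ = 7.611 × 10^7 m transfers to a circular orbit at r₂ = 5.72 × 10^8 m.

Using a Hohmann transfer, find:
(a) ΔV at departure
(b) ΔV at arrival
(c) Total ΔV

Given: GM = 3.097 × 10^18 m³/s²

Transfer semi-major axis: a_t = (r₁ + r₂)/2 = (7.611e+07 + 5.72e+08)/2 = 3.24055e+08 m.
Circular speeds: v₁ = √(GM/r₁) = 201720 m/s, v₂ = √(GM/r₂) = 73582.2 m/s.
Transfer speeds (vis-viva v² = GM(2/r − 1/a_t)): v₁ᵗ = 268002 m/s, v₂ᵗ = 35660.2 m/s.
(a) ΔV₁ = |v₁ᵗ − v₁| ≈ 6.628e+04 m/s = 66.28 km/s.
(b) ΔV₂ = |v₂ − v₂ᵗ| ≈ 3.792e+04 m/s = 37.92 km/s.
(c) ΔV_total = ΔV₁ + ΔV₂ ≈ 1.042e+05 m/s = 104.2 km/s.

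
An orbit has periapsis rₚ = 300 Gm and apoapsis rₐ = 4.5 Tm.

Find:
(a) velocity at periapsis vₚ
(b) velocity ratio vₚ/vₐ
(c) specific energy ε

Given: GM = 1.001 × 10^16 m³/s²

Convert to SI: rₚ = 300 Gm = 3e+11 m; rₐ = 4.5 Tm = 4.5e+12 m.
(a) With a = (rₚ + rₐ)/2 = 2.4e+12 m, vₚ = √(GM (2/rₚ − 1/a)) = √(1.001e+16 · (2/3e+11 − 1/2.4e+12)) m/s ≈ 250.1 m/s
(b) Conservation of angular momentum (rₚvₚ = rₐvₐ) gives vₚ/vₐ = rₐ/rₚ = 4.5e+12/3e+11 ≈ 15
(c) With a = (rₚ + rₐ)/2 = 2.4e+12 m, ε = −GM/(2a) = −1.001e+16/(2 · 2.4e+12) J/kg ≈ -2085 J/kg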